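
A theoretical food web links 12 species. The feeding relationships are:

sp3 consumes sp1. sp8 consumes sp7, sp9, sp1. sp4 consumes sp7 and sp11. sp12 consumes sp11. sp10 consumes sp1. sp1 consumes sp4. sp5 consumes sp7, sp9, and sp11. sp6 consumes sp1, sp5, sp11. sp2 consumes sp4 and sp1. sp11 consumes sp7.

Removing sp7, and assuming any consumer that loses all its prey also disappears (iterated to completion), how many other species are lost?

Remove sp7.
Round 1: sp11 (all prey gone) → extinct.
Round 2: sp4 (all prey gone), sp12 (all prey gone) → extinct.
Round 3: sp1 (all prey gone) → extinct.
Round 4: sp2 (all prey gone), sp3 (all prey gone), sp10 (all prey gone) → extinct.
No further losses. Total secondary extinctions: 7.

7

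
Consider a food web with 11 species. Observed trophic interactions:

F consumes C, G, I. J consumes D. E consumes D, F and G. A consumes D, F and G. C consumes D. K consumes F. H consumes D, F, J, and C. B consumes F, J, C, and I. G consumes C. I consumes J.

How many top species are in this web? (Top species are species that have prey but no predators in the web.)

Top species (has prey, but nothing eats it): K, H, E, B, A.
Count: 5.

5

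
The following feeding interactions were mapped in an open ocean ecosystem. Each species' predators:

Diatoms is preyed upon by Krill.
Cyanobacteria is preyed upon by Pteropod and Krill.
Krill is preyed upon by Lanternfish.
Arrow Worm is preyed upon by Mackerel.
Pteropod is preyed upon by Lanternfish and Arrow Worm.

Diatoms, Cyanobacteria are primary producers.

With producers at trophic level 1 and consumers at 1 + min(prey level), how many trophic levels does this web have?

Producers (level 1): Diatoms, Cyanobacteria.
Following each consumer down to its lowest-level prey: Cyanobacteria → Pteropod → Arrow Worm → Mackerel (levels 1 through 4).
All prey of Mackerel (Arrow Worm 3) are at level 3 or above, so Mackerel is at level 1 + 3 = 4.
Every consumer has at least one prey at level 3 or below, so none exceeds level 4.

4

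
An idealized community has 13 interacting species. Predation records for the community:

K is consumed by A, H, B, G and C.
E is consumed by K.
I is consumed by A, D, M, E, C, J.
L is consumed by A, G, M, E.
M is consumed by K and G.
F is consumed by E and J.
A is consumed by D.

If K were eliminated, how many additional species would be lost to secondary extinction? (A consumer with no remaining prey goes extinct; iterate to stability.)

2

Remove K.
Round 1: B (all prey gone), H (all prey gone) → extinct.
No further losses. Total secondary extinctions: 2.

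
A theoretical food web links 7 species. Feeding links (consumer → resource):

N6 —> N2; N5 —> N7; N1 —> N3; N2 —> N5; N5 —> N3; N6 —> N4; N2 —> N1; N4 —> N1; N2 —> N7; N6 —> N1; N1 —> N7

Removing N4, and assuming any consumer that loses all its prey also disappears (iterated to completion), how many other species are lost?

0

Remove N4.
Every predator of it retains at least one other prey: N6 still has N1, N2.
No consumer loses all prey, so no secondary extinctions occur.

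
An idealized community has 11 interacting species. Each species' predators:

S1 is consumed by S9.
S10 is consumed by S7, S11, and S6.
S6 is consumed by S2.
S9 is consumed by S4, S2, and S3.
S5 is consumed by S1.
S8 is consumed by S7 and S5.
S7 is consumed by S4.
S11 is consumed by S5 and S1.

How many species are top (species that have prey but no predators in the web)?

Top species (has prey, but nothing eats it): S3, S4, S2.
Count: 3.

3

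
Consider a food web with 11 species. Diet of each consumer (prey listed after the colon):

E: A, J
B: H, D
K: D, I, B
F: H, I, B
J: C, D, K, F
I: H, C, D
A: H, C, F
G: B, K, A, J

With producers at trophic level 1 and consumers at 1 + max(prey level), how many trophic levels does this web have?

5

Producers (level 1): H, C, D.
H → I → K → J → G gives G level 5.
No species has a prey at level 5, so no species reaches level 6.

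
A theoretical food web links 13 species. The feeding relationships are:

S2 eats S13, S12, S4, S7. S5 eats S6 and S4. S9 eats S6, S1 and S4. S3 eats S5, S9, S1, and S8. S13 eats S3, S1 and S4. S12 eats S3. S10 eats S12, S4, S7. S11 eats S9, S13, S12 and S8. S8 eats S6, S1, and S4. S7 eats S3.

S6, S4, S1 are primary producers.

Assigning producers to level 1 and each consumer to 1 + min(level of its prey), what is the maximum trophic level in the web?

Producers (level 1): S6, S4, S1.
Following each consumer down to its lowest-level prey: S1 → S3 → S7 (levels 1 through 3).
All prey of S7 (S3 2) are at level 2 or above, so S7 is at level 1 + 2 = 3.
Every consumer has at least one prey at level 2 or below, so none exceeds level 3.

3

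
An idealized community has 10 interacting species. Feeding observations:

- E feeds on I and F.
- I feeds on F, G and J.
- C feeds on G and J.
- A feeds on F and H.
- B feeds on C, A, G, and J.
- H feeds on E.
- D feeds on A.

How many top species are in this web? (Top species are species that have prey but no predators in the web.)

Top species (has prey, but nothing eats it): D, B.
Count: 2.

2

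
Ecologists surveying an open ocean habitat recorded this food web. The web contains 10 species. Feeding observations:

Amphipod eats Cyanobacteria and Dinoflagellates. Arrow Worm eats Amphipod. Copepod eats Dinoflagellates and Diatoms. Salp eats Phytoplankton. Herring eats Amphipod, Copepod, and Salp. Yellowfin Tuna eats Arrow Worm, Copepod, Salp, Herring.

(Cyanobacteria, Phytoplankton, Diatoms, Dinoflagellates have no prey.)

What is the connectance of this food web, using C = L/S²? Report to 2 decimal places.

The web has S = 10 species and L = 13 feeding links.
C = L / S² = 13 / 100 = 0.1300 ≈ 0.13.

C = 0.13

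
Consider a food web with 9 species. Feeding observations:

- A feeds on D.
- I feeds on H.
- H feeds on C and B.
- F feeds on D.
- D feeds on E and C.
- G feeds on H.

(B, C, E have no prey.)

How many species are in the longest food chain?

3 species

One longest chain: B → H → G.
It has 3 species and 2 links.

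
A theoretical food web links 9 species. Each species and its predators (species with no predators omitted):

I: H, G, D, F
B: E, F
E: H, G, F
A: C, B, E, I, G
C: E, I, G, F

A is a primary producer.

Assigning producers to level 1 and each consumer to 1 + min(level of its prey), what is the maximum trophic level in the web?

3

Producers (level 1): A.
Following each consumer down to its lowest-level prey: A → E → H (levels 1 through 3).
All prey of H (E 2, I 2) are at level 2 or above, so H is at level 1 + 2 = 3.
Every consumer has at least one prey at level 2 or below, so none exceeds level 3.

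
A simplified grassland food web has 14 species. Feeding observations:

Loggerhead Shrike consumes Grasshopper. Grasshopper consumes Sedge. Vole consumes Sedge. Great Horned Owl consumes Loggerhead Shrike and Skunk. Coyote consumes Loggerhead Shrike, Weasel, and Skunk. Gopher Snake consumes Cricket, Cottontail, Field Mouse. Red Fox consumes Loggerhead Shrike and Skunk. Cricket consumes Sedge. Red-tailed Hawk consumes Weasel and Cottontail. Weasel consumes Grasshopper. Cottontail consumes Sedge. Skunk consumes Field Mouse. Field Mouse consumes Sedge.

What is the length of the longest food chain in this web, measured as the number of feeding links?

3 links

One longest chain: Sedge → Field Mouse → Skunk → Coyote.
It has 4 species and 3 links.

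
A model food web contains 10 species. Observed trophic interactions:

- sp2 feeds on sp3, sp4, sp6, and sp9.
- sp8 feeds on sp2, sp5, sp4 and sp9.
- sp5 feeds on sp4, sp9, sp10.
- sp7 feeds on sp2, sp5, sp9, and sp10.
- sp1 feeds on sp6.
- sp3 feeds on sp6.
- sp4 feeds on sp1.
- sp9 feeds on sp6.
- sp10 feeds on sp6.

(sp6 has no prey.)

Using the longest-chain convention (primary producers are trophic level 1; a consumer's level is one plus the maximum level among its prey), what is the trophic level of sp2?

Trophic level 4

sp6 is a producer → level 1.
sp1 eats sp6 → level 2.
sp4 eats sp1 → level 3.
sp2 eats sp4 (level 3); other prey at levels: sp6 1, sp9 2, sp3 2 → level 4.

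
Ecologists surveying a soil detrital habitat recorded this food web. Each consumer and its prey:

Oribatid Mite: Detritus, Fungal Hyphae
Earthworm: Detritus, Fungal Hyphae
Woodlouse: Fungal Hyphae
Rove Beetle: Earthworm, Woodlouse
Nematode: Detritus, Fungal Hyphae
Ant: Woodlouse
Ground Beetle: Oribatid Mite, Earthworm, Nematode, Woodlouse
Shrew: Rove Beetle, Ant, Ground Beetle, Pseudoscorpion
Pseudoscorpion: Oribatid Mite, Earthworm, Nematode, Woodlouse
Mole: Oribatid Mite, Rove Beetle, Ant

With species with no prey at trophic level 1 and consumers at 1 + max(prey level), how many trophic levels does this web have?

Basal resources (level 1): Detritus, Fungal Hyphae.
Detritus → Earthworm → Rove Beetle → Mole gives Mole level 4.
No species has a prey at level 4, so no species reaches level 5.

4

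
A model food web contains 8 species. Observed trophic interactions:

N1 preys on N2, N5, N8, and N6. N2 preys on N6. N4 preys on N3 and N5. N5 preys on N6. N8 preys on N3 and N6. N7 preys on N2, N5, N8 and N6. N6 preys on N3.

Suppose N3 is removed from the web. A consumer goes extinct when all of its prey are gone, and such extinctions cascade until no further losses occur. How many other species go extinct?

7

Remove N3.
Round 1: N6 (all prey gone) → extinct.
Round 2: N5 (all prey gone), N8 (all prey gone), N2 (all prey gone) → extinct.
Round 3: N7 (all prey gone), N4 (all prey gone), N1 (all prey gone) → extinct.
No further losses. Total secondary extinctions: 7.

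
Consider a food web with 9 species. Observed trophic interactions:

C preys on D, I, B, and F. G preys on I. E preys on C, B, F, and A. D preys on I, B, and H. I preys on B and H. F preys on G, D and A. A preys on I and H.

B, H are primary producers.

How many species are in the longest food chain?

6 species

One longest chain: B → I → A → F → C → E.
It has 6 species and 5 links.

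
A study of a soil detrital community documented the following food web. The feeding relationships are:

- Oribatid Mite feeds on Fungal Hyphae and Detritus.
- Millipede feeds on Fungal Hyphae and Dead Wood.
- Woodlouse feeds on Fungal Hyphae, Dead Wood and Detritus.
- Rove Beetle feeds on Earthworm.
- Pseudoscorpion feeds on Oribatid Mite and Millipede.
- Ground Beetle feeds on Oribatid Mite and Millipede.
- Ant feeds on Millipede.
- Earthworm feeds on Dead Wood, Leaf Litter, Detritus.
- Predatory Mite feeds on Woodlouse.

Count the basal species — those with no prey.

Basal species (no prey listed): Dead Wood, Leaf Litter, Detritus, Fungal Hyphae.
Count: 4.

4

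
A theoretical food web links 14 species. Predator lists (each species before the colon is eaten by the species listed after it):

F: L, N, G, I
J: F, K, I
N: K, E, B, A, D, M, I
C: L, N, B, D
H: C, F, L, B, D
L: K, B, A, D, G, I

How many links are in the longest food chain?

One longest chain: H → C → L → K.
It has 4 species and 3 links.

3 links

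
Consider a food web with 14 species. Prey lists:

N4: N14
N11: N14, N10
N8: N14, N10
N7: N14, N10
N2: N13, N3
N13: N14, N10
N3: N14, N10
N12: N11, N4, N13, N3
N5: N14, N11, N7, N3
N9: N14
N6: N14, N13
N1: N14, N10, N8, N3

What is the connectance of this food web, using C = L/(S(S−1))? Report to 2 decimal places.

The web has S = 14 species and L = 28 feeding links.
C = L / (S(S−1)) = 28 / 182 = 0.1538 ≈ 0.15.

C = 0.15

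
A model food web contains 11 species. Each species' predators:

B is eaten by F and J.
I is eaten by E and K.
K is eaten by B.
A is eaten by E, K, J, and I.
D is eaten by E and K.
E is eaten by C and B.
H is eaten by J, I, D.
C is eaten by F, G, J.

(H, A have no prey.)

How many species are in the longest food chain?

One longest chain: H → I → E → C → J.
It has 5 species and 4 links.

5 species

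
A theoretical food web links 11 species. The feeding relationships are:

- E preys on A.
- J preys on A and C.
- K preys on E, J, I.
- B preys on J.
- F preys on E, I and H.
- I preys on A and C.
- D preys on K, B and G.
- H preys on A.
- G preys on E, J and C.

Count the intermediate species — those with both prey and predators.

7

Intermediate species (has both prey and predators): I, E, H, J, G, K, B.
Count: 7.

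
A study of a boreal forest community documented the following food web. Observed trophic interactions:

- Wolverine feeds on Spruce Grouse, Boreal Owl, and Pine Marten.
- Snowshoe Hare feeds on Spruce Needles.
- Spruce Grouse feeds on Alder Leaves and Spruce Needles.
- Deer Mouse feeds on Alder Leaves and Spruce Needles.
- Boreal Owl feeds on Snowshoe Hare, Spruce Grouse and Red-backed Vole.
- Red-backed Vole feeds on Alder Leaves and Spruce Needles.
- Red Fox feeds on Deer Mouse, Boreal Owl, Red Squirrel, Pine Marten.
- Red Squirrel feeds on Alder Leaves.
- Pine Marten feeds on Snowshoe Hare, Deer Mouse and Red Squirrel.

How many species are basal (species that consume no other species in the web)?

2

Basal species (no prey listed): Spruce Needles, Alder Leaves.
Count: 2.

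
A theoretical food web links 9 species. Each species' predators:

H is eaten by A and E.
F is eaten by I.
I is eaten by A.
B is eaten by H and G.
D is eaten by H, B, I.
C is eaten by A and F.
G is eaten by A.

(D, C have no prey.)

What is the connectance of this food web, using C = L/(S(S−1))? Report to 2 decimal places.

The web has S = 9 species and L = 12 feeding links.
C = L / (S(S−1)) = 12 / 72 = 0.1667 ≈ 0.17.

C = 0.17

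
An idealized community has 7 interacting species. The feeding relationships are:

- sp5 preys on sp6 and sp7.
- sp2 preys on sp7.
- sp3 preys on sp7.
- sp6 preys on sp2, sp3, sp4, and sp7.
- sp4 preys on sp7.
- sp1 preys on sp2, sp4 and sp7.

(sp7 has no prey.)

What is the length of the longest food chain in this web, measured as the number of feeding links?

One longest chain: sp7 → sp4 → sp6 → sp5.
It has 4 species and 3 links.

3 links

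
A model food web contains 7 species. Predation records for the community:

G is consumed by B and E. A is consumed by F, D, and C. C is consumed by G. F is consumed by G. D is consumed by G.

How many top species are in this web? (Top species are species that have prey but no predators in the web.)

2

Top species (has prey, but nothing eats it): B, E.
Count: 2.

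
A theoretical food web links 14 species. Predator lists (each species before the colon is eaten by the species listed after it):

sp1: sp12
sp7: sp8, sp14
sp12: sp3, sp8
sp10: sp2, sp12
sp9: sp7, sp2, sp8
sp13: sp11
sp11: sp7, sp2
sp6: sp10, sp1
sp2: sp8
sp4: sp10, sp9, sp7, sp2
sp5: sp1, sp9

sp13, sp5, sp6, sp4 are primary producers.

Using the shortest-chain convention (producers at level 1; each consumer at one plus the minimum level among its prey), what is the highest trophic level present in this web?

4

Producers (level 1): sp13, sp5, sp6, sp4.
Following each consumer down to its lowest-level prey: sp6 → sp10 → sp12 → sp3 (levels 1 through 4).
All prey of sp3 (sp12 3) are at level 3 or above, so sp3 is at level 1 + 3 = 4.
Every consumer has at least one prey at level 3 or below, so none exceeds level 4.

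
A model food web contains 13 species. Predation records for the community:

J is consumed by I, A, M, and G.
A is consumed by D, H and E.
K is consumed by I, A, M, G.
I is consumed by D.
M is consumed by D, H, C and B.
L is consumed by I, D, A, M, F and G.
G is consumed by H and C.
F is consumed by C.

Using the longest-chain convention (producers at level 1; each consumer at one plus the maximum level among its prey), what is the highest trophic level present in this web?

3

Producers (level 1): J, K, L.
J → M → B gives B level 3.
No species has a prey at level 3, so no species reaches level 4.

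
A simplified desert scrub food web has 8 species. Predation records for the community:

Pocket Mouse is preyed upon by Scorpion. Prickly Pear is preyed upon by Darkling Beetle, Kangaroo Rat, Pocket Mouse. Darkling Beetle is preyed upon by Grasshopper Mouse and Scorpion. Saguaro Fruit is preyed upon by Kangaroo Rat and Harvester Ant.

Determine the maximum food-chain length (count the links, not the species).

One longest chain: Prickly Pear → Darkling Beetle → Grasshopper Mouse.
It has 3 species and 2 links.

2 links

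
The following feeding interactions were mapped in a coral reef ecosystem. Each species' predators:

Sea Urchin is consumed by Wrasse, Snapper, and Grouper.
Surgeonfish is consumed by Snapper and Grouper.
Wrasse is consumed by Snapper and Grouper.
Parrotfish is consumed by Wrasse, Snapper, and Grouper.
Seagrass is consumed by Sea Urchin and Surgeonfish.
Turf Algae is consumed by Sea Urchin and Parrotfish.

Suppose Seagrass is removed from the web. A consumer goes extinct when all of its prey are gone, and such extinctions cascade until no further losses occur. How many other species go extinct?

1

Remove Seagrass.
Round 1: Surgeonfish (all prey gone) → extinct.
No further losses. Total secondary extinctions: 1.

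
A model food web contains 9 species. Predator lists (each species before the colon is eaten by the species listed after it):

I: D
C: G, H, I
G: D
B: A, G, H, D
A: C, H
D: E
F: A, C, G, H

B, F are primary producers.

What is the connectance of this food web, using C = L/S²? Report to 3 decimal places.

C = 0.198

The web has S = 9 species and L = 16 feeding links.
C = L / S² = 16 / 81 = 0.1975 ≈ 0.198.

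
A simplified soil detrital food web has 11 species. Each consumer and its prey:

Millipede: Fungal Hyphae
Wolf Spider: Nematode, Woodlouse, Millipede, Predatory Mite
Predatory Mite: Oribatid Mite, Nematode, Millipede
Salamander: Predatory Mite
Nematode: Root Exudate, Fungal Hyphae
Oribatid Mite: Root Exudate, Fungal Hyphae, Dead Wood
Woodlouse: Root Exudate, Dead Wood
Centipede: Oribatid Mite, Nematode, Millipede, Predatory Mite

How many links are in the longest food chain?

One longest chain: Root Exudate → Oribatid Mite → Predatory Mite → Wolf Spider.
It has 4 species and 3 links.

3 links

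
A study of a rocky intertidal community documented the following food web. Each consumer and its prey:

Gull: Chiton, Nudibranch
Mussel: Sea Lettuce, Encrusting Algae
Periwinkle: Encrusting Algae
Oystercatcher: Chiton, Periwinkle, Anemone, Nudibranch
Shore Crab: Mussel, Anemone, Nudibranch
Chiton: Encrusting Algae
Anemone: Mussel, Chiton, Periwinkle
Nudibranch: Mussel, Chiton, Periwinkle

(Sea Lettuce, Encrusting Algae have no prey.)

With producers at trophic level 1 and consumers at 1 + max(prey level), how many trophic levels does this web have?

Producers (level 1): Sea Lettuce, Encrusting Algae.
Sea Lettuce → Mussel → Anemone → Shore Crab gives Shore Crab level 4.
No species has a prey at level 4, so no species reaches level 5.

4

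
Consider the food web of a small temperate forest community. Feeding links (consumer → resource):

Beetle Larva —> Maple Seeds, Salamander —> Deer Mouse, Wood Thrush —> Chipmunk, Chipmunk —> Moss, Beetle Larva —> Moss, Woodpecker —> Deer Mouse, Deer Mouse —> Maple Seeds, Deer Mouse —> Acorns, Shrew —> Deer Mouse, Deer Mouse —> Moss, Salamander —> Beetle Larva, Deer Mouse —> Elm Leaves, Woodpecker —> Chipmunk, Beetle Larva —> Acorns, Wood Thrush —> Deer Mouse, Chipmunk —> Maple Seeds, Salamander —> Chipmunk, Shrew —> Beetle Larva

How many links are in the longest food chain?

One longest chain: Maple Seeds → Deer Mouse → Wood Thrush.
It has 3 species and 2 links.

2 links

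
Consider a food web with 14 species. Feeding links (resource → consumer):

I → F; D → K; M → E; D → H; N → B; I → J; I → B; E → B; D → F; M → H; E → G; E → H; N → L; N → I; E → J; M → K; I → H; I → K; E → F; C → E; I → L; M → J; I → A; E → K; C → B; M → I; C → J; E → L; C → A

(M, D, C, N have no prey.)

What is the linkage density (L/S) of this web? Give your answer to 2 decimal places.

L/S = 2.07

There are L = 29 links among S = 14 species.
L/S = 29/14 = 2.0714 ≈ 2.07.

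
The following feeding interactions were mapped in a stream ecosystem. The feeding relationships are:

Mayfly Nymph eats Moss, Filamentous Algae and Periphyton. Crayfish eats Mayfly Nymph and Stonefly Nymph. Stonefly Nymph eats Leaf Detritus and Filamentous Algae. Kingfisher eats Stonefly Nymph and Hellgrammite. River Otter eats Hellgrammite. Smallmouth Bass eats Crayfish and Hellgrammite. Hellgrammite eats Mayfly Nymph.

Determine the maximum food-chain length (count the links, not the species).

3 links

One longest chain: Filamentous Algae → Mayfly Nymph → Hellgrammite → Kingfisher.
It has 4 species and 3 links.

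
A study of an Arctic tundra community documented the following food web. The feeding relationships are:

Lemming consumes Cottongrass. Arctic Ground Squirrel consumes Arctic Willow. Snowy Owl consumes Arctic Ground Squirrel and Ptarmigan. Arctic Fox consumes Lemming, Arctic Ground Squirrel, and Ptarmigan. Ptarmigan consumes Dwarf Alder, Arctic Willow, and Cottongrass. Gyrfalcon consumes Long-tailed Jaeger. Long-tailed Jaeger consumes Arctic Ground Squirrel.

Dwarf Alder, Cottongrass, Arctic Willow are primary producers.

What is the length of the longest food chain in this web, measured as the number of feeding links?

3 links

One longest chain: Arctic Willow → Arctic Ground Squirrel → Long-tailed Jaeger → Gyrfalcon.
It has 4 species and 3 links.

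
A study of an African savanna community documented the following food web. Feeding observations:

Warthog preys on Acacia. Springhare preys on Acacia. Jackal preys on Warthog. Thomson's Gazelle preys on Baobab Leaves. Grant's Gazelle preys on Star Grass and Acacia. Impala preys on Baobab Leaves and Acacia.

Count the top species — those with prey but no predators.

5

Top species (has prey, but nothing eats it): Grant's Gazelle, Impala, Springhare, Thomson's Gazelle, Jackal.
Count: 5.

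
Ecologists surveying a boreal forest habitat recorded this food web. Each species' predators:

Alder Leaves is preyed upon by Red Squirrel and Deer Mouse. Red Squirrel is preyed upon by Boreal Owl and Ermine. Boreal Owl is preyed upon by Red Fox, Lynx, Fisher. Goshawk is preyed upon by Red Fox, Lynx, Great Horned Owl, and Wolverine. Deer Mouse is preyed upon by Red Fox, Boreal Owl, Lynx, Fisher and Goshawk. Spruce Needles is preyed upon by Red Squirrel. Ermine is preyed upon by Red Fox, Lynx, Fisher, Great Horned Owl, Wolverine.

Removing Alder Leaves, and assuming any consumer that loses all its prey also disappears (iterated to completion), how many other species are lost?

Remove Alder Leaves.
Round 1: Deer Mouse (all prey gone) → extinct.
Round 2: Goshawk (all prey gone) → extinct.
No further losses. Total secondary extinctions: 2.

2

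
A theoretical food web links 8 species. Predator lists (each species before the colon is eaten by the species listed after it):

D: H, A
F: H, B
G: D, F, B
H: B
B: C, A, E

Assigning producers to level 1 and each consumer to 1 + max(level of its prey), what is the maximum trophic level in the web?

5

Producers (level 1): G.
G → D → H → B → C gives C level 5.
No species has a prey at level 5, so no species reaches level 6.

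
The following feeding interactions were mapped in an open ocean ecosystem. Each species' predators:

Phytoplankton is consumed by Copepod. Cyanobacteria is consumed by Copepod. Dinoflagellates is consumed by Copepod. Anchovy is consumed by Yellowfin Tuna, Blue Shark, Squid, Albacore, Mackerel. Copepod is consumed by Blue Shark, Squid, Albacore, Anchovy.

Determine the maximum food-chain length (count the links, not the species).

One longest chain: Cyanobacteria → Copepod → Anchovy → Blue Shark.
It has 4 species and 3 links.

3 links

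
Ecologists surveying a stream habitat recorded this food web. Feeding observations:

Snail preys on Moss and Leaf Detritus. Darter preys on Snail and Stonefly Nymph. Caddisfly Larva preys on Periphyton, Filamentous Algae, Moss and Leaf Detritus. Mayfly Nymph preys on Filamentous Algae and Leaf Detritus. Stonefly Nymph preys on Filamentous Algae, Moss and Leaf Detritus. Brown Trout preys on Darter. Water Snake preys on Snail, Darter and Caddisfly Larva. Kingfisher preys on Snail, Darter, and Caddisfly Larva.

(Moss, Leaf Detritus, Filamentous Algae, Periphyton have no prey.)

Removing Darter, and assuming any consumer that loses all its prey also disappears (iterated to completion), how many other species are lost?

1

Remove Darter.
Round 1: Brown Trout (all prey gone) → extinct.
No further losses. Total secondary extinctions: 1.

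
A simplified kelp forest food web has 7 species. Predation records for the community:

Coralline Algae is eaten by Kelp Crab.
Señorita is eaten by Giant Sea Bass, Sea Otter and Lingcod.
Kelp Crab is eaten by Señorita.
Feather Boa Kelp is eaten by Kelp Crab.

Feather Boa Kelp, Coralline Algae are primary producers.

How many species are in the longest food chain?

4 species

One longest chain: Feather Boa Kelp → Kelp Crab → Señorita → Sea Otter.
It has 4 species and 3 links.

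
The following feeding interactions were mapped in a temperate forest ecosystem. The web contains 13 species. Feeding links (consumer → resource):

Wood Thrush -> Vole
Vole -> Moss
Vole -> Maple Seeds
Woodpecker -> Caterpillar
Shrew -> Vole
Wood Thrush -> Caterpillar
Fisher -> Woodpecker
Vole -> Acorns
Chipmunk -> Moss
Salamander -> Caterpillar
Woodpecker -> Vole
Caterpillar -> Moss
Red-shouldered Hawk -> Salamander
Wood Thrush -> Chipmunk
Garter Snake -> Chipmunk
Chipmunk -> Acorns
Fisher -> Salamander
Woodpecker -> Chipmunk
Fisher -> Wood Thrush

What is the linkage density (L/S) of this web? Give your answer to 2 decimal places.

There are L = 19 links among S = 13 species.
L/S = 19/13 = 1.4615 ≈ 1.46.

L/S = 1.46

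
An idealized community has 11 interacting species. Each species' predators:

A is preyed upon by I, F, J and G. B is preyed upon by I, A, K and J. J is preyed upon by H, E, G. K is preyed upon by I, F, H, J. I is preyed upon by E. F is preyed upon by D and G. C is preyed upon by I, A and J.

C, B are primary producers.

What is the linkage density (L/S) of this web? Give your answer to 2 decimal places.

There are L = 21 links among S = 11 species.
L/S = 21/11 = 1.9091 ≈ 1.91.

L/S = 1.91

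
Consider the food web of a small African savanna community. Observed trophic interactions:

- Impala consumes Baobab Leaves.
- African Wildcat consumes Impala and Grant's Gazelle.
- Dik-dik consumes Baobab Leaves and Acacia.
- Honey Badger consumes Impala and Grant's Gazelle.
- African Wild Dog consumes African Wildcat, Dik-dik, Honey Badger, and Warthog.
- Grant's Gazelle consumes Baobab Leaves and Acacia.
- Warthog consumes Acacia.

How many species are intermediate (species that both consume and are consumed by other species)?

Intermediate species (has both prey and predators): Grant's Gazelle, Warthog, Impala, Dik-dik, Honey Badger, African Wildcat.
Count: 6.

6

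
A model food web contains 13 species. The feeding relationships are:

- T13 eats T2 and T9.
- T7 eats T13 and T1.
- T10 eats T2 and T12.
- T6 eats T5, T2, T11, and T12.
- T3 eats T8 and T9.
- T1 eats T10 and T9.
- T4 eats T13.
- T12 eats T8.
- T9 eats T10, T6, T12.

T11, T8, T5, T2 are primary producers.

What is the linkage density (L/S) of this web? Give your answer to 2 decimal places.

There are L = 19 links among S = 13 species.
L/S = 19/13 = 1.4615 ≈ 1.46.

L/S = 1.46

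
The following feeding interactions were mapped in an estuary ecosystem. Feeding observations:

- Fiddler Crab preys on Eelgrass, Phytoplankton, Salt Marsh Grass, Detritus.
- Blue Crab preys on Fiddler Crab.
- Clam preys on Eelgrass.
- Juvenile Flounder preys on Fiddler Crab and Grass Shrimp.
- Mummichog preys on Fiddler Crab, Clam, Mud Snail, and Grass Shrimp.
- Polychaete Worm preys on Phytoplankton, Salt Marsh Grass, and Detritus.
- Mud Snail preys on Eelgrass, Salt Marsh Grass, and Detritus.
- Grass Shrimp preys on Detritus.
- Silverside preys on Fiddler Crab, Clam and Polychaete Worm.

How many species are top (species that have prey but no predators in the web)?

Top species (has prey, but nothing eats it): Juvenile Flounder, Mummichog, Blue Crab, Silverside.
Count: 4.

4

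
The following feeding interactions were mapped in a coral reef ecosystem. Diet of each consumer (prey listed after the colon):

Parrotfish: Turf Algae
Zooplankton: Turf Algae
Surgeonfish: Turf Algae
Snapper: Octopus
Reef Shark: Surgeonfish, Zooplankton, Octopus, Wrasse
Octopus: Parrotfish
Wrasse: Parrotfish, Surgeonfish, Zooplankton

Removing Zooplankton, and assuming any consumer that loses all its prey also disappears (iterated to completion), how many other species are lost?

Remove Zooplankton.
Every predator of it retains at least one other prey: Wrasse still has Parrotfish, Surgeonfish; Reef Shark still has Surgeonfish, Octopus, Wrasse.
No consumer loses all prey, so no secondary extinctions occur.

0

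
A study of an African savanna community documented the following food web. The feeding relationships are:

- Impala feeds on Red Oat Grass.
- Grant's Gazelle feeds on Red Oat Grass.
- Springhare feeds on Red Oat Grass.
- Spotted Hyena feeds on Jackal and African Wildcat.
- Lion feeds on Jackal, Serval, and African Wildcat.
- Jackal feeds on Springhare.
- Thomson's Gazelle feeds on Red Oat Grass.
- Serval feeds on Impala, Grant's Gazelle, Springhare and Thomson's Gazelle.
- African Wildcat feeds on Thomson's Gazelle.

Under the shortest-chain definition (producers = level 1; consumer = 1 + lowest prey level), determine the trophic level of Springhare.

Red Oat Grass is a producer → level 1.
Springhare eats Red Oat Grass → level 2.

Trophic level 2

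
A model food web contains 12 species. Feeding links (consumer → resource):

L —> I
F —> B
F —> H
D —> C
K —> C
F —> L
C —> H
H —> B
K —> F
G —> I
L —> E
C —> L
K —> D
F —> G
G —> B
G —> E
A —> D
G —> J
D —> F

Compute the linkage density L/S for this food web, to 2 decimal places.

There are L = 19 links among S = 12 species.
L/S = 19/12 = 1.5833 ≈ 1.58.

L/S = 1.58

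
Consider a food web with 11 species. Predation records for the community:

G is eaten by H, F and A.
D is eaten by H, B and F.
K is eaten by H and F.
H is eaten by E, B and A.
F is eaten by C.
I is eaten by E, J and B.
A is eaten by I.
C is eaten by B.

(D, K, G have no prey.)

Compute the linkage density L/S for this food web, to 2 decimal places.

L/S = 1.55

There are L = 17 links among S = 11 species.
L/S = 17/11 = 1.5455 ≈ 1.55.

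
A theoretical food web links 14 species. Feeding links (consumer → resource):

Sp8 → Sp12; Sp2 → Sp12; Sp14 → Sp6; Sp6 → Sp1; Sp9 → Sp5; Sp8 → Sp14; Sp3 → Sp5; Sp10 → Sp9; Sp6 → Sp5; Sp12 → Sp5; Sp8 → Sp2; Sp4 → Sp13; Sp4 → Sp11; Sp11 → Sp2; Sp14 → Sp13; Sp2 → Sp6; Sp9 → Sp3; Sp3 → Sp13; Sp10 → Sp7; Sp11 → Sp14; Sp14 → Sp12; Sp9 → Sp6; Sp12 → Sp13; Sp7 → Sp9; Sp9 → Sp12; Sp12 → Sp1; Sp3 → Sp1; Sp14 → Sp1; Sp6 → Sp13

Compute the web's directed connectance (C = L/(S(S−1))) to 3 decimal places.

The web has S = 14 species and L = 29 feeding links.
C = L / (S(S−1)) = 29 / 182 = 0.1593 ≈ 0.159.

C = 0.159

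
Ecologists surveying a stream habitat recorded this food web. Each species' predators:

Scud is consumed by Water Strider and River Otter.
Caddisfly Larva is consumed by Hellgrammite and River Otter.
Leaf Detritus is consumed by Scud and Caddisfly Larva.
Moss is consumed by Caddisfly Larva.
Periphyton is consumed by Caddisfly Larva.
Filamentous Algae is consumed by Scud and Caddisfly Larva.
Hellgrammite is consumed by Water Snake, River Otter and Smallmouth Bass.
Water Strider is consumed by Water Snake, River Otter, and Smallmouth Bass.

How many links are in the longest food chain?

3 links

One longest chain: Leaf Detritus → Scud → Water Strider → River Otter.
It has 4 species and 3 links.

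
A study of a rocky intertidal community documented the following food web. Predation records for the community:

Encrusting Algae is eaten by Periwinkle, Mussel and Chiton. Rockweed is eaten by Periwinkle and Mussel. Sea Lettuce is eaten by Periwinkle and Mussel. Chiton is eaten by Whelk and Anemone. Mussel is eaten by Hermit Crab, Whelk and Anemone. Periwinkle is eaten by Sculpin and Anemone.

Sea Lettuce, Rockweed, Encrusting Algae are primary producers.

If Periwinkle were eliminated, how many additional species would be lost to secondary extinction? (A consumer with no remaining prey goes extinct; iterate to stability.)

Remove Periwinkle.
Round 1: Sculpin (all prey gone) → extinct.
No further losses. Total secondary extinctions: 1.

1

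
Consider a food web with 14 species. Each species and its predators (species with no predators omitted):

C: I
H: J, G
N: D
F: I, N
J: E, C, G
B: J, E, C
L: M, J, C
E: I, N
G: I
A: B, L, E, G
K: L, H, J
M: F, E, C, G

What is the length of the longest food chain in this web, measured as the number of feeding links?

One longest chain: K → L → M → E → N → D.
It has 6 species and 5 links.

5 links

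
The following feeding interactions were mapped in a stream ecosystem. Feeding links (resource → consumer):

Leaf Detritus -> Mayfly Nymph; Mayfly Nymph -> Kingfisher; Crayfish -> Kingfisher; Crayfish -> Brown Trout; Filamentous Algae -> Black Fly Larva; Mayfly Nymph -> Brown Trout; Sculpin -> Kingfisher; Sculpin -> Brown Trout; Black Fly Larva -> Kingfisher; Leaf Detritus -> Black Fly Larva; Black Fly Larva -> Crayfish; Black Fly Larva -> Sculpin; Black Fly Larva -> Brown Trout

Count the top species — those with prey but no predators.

Top species (has prey, but nothing eats it): Kingfisher, Brown Trout.
Count: 2.

2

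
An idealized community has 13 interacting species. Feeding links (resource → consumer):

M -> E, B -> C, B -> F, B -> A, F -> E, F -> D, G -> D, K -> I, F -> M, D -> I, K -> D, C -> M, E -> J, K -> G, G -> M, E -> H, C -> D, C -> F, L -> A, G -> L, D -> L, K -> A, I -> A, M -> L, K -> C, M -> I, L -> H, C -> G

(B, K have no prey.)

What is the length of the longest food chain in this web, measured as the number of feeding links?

5 links

One longest chain: B → C → F → M → E → J.
It has 6 species and 5 links.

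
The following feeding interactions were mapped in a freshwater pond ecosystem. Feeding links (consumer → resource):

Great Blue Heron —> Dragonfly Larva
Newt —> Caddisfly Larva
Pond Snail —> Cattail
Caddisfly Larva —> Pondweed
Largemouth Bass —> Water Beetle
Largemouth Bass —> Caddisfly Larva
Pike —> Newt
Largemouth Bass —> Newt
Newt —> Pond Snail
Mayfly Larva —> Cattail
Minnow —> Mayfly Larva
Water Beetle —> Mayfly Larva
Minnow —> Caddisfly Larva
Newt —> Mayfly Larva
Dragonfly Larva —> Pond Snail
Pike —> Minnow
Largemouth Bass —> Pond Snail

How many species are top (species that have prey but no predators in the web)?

3

Top species (has prey, but nothing eats it): Pike, Largemouth Bass, Great Blue Heron.
Count: 3.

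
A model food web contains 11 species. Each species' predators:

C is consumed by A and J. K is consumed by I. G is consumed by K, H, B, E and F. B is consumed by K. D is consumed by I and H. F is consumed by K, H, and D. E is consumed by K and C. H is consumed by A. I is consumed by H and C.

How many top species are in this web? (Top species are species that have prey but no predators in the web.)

Top species (has prey, but nothing eats it): J, A.
Count: 2.

2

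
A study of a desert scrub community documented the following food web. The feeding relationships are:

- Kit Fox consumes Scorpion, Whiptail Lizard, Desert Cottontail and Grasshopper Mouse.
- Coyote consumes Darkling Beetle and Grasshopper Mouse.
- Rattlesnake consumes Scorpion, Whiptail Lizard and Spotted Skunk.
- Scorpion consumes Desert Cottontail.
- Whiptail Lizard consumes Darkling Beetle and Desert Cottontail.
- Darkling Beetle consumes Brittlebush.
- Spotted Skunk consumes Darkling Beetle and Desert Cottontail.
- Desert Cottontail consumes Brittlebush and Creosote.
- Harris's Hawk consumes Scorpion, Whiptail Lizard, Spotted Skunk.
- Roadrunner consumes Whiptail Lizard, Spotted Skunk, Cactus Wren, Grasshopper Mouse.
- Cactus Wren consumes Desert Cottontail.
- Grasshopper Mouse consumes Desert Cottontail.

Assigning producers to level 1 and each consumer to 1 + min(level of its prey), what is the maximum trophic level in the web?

4

Producers (level 1): Creosote, Brittlebush.
Following each consumer down to its lowest-level prey: Brittlebush → Darkling Beetle → Whiptail Lizard → Roadrunner (levels 1 through 4).
All prey of Roadrunner (Whiptail Lizard 3, Spotted Skunk 3, Grasshopper Mouse 3, Cactus Wren 3) are at level 3 or above, so Roadrunner is at level 1 + 3 = 4.
Every consumer has at least one prey at level 3 or below, so none exceeds level 4.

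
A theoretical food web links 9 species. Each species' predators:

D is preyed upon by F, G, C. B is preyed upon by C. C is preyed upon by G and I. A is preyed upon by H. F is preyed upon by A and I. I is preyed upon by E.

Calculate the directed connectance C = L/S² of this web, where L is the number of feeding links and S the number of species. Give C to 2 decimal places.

The web has S = 9 species and L = 10 feeding links.
C = L / S² = 10 / 81 = 0.1235 ≈ 0.12.

C = 0.12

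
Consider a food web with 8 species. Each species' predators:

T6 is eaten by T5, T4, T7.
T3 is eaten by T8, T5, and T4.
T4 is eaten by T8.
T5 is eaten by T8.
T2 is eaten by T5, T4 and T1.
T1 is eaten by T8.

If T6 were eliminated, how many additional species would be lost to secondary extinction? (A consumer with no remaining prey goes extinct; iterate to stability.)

1

Remove T6.
Round 1: T7 (all prey gone) → extinct.
No further losses. Total secondary extinctions: 1.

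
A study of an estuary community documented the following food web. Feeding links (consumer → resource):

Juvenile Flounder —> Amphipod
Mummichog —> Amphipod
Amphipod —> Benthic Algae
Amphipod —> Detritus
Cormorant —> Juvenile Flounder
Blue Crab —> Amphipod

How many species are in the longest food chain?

One longest chain: Detritus → Amphipod → Juvenile Flounder → Cormorant.
It has 4 species and 3 links.

4 species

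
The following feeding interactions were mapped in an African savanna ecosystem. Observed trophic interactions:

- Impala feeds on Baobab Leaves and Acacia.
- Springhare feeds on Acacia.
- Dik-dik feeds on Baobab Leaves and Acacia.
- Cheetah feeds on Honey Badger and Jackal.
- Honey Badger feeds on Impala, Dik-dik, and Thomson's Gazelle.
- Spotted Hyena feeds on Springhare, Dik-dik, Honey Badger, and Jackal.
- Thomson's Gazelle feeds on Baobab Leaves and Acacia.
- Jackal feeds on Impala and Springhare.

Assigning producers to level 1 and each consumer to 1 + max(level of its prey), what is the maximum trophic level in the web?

Producers (level 1): Acacia, Baobab Leaves.
Acacia → Impala → Honey Badger → Cheetah gives Cheetah level 4.
No species has a prey at level 4, so no species reaches level 5.

4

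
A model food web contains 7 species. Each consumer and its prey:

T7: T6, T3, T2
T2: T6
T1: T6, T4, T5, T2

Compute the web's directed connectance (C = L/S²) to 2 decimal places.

The web has S = 7 species and L = 8 feeding links.
C = L / S² = 8 / 49 = 0.1633 ≈ 0.16.

C = 0.16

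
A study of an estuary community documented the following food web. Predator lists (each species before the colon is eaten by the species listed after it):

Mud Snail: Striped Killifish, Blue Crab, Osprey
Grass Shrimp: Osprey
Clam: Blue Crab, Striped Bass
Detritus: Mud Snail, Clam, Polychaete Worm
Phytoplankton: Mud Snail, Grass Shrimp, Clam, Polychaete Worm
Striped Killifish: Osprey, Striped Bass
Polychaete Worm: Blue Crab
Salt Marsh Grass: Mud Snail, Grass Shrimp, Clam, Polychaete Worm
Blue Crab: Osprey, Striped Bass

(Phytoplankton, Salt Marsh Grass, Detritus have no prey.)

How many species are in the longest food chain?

4 species

One longest chain: Phytoplankton → Mud Snail → Blue Crab → Osprey.
It has 4 species and 3 links.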